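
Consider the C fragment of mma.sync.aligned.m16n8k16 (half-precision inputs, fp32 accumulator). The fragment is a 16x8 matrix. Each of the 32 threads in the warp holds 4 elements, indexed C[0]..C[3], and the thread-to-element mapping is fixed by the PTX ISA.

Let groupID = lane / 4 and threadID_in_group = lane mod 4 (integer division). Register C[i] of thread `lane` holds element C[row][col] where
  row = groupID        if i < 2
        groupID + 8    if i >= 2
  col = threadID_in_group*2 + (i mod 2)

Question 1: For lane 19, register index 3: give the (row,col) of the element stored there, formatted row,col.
12,7

lane 19->19/4=4, 19 mod 4=3
i=3  r:4+8->12  c:2·3+1->7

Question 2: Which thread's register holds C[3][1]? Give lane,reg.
r=3→G=3,rhi=0  c=1→T=0,p=1
L=3*4+0=12  i=0*2+1=1

12,1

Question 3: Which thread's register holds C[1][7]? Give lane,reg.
7,1

r=1⇒gr=1,Rb=0  c=7⇒th=3,odd=1
L=1*4+3=7  i=0*2+1=1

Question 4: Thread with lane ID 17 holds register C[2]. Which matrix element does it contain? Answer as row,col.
12,2

17: gid=4,tid=1
[2] (4+8,1*2+0) = (12,2)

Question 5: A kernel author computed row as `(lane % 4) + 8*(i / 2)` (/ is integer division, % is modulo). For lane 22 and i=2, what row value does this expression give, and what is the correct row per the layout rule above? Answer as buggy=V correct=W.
buggy=10 correct=13

`(lane % 4) + 8*(i / 2)`[22,2]=>10
lane 22: grp=5 (22/4), tig=2 (22%4)
i=2: r=5+8=13, c=2*2+0=4
row: 10 vs 13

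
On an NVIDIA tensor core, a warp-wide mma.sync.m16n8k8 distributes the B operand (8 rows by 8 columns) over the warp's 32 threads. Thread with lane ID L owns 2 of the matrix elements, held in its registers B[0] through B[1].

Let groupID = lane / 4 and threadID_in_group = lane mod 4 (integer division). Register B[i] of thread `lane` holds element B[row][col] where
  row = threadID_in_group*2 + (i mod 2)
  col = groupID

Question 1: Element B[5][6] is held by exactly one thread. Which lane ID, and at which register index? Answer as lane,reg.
c:6=>grp=6  r:5=>tig=2,lo=1
L=6*4+2=26  i=1=1

26,1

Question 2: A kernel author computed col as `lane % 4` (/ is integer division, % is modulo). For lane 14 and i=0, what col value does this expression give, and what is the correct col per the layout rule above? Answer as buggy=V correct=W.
`lane % 4`[14,0]->2
L=14->g=14>>2=3, t=14&3=2
[0]->row 2·2+0=4  col g=3
col: 2 vs 3

buggy=2 correct=3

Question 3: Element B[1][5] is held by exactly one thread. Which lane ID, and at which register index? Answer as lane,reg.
20,1

c=5⇒gr=5  r=1⇒th=0,odd=1
L=5*4+0=20  i=1=1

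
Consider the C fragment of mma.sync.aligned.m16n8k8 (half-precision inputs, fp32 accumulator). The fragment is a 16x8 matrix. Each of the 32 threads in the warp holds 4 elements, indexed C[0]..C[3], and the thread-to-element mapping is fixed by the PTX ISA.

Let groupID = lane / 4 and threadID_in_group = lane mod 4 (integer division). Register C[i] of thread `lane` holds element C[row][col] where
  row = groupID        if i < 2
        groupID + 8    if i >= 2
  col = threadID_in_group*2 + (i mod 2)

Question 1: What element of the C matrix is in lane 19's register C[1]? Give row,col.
4,7

19: g=4,t=3
[1] (4+0,3*2+1) = (4,7)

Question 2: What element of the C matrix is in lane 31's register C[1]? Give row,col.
7,7

31: g=7,t=3
[1] (7+0,3*2+1) = (7,7)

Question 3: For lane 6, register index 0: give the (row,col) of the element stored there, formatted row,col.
6: gid=1,tid=2
[0] (1+0,2*2+0) = (1,4)

1,4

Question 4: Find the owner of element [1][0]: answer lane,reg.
4,0

r=1→G=1,rhi=0  c=0→T=0,p=0
L=1*4+0=4  i=0*2+0=0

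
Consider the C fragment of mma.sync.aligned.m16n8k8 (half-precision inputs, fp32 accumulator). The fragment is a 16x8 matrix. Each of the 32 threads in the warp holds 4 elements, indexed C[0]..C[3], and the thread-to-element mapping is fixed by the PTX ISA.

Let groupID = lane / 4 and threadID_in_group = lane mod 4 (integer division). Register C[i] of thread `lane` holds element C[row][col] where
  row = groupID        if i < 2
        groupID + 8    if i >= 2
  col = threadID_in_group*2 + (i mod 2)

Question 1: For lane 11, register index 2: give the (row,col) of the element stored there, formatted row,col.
10,6

L=11→G=11>>2=2, T=11&3=3
[2]→row 2+8=10  col 3·2+0=6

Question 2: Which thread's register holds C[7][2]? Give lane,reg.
29,0

r:7=>grp=7,rB=0  c:2=>tig=1,lo=0
L=7*4+1=29  i=0*2+0=0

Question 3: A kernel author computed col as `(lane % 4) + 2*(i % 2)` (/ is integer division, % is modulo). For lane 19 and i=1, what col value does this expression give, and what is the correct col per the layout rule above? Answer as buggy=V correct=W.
buggy=5 correct=7

`(lane % 4) + 2*(i % 2)`[19,1]->5
L=19->g=19>>2=4, t=19&3=3
[1]->row 4+0=4  col 3·2+1=7
col: 5 vs 7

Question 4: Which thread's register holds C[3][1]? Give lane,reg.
12,1

r=3→G=3,rhi=0  c=1→T=0,p=1
L=3*4+0=12  i=0*2+1=1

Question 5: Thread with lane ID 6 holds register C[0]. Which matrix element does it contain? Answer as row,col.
6: gr=1,th=2
[0] (1+0,2*2+0) = (1,4)

1,4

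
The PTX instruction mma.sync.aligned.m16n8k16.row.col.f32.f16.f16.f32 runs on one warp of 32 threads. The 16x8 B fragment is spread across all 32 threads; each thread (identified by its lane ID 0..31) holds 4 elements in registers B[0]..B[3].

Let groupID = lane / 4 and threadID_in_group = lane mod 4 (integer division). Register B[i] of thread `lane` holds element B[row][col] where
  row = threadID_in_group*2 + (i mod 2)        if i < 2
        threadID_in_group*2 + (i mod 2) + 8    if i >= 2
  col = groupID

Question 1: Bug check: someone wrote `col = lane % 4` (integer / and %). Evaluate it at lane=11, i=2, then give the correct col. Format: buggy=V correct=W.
buggy=3 correct=2

`lane % 4`[11,2]→3
lane 11→11/4=2, 11 mod 4=3
i=2  r:2·3+0+8→14  c:2
col: 3 vs 2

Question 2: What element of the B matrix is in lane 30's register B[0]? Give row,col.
4,7

lane 30: grp=7 (30/4), tig=2 (30%4)
i=0: r=2*2+0+0=4, c=grp=7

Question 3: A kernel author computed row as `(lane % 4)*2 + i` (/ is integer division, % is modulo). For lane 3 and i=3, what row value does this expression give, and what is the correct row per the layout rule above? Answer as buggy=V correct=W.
buggy=9 correct=15

`(lane % 4)*2 + i`[3,3]->9
3: g=0,t=3
[3] (3*2+1+8,0) = (15,0)
row: 9 vs 15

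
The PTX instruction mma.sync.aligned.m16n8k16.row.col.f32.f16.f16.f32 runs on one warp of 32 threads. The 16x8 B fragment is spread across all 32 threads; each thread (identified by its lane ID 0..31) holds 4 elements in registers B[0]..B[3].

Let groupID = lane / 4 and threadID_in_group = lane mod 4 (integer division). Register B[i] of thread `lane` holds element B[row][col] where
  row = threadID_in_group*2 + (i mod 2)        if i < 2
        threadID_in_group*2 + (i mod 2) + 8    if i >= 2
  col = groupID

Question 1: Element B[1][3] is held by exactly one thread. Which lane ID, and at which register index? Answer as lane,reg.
12,1

c: 3->gid=3  r: 1->r8=0,tid=0,i&1=1
L=3*4+0=12  i=0*2+1=1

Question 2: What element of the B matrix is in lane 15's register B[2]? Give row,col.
14,3

lane 15: gid=3 (15/4), tid=3 (15%4)
i=2: r=3*2+0+8=14, c=gid=3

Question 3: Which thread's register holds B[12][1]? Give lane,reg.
6,2

c: 1->gid=1  r: 12->r8=1,tid=2,i&1=0
L=1*4+2=6  i=1*2+0=2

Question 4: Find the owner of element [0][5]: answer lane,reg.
c=5->g=5  r=0->rb=0,t=0,b0=0
L=5*4+0=20  i=0*2+0=0

20,0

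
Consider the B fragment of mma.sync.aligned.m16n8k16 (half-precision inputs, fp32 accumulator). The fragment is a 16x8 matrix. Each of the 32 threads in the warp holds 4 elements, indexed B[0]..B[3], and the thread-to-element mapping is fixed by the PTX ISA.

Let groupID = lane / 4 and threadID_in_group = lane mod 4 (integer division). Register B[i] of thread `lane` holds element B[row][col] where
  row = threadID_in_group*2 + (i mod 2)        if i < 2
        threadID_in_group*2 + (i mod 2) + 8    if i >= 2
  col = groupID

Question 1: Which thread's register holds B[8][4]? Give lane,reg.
16,2

c=4⇒gr=4  r=8⇒Rb=1,th=0,odd=0
L=4*4+0=16  i=1*2+0=2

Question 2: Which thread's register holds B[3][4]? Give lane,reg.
c: 4->gid=4  r: 3->r8=0,tid=1,i&1=1
L=4*4+1=17  i=0*2+1=1

17,1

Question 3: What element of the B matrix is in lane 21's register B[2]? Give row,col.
21: grp=5,tig=1
[2] (1*2+0+8,5) = (10,5)

10,5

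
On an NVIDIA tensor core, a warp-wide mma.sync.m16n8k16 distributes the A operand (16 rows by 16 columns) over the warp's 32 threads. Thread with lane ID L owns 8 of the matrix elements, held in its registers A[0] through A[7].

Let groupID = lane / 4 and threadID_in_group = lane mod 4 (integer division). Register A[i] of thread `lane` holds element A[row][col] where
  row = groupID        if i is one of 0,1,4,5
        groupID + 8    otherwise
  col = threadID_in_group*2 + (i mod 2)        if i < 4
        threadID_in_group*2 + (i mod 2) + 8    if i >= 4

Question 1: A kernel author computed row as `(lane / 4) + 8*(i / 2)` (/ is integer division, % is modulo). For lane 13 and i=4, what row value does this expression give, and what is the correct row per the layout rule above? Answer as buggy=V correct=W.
buggy=19 correct=3

`(lane / 4) + 8*(i / 2)`[13,4]=>19
lane 13=>13/4=3, 13 mod 4=1
i=4  r:3+0=>3  c:2·1+0+8=>10
row: 19 vs 3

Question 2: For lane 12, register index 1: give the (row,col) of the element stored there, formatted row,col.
3,1

12: gr=3,th=0
[1] (3+0,0*2+1+0) = (3,1)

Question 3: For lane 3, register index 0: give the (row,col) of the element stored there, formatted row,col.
lane 3: gr=0 (3/4), th=3 (3%4)
i=0: r=0+0=0, c=3*2+0+0=6

0,6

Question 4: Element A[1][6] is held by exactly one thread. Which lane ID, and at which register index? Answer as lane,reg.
r: 1->gid=1,r8=0  c: 6->c8=0,tid=3,i&1=0
L=1*4+3=7  i=0*4+0*2+0=0

7,0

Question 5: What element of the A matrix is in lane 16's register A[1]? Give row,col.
4,1

L=16=>grp=16>>2=4, tig=16&3=0
[1]=>row 4+0=4  col 0·2+1+0=1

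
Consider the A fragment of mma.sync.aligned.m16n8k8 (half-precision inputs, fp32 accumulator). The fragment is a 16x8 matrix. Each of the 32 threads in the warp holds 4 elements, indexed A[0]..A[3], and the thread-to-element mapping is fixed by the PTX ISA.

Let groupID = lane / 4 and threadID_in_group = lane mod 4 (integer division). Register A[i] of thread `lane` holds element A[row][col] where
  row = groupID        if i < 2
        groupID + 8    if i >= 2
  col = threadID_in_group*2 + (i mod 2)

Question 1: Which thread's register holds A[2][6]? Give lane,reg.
11,0

r:2=>grp=2,rB=0  c:6=>tig=3,lo=0
L=2*4+3=11  i=0*2+0=0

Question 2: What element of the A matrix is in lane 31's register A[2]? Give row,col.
lane 31: grp=7 (31/4), tig=3 (31%4)
i=2: r=7+8=15, c=3*2+0=6

15,6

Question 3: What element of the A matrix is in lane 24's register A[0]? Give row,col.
24: gid=6,tid=0
[0] (6+0,0*2+0) = (6,0)

6,0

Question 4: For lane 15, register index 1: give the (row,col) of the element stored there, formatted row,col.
3,7

lane 15->15/4=3, 15 mod 4=3
i=1  r:3+0->3  c:2·3+1->7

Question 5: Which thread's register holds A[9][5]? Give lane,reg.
6,3

r=9->g=1,rb=1  c=5->t=2,b0=1
L=1*4+2=6  i=1*2+1=3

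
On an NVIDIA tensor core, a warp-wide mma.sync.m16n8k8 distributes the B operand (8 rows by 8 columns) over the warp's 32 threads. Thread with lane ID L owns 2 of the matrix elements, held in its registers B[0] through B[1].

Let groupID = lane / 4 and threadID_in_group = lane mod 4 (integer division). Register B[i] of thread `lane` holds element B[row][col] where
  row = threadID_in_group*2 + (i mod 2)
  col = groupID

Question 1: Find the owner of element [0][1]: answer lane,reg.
4,0

c: 1->gid=1  r: 0->tid=0,i&1=0
L=1*4+0=4  i=0=0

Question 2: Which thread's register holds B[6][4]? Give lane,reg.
c:4=>grp=4  r:6=>tig=3,lo=0
L=4*4+3=19  i=0=0

19,0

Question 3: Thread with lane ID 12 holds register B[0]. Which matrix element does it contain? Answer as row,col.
0,3

lane 12: g=3 (12/4), t=0 (12%4)
i=0: r=0*2+0=0, c=g=3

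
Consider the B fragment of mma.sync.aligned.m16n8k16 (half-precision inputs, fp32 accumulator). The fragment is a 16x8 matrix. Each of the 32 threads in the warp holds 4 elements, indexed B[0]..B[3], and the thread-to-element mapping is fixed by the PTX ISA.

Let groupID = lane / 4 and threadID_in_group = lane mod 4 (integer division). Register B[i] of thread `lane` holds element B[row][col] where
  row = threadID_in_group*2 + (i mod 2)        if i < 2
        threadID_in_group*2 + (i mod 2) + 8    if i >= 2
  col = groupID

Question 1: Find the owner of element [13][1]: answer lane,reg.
c=1⇒gr=1  r=13⇒Rb=1,th=2,odd=1
L=1*4+2=6  i=1*2+1=3

6,3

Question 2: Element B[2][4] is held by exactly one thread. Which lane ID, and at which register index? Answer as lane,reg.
17,0

c=4->g=4  r=2->rb=0,t=1,b0=0
L=4*4+1=17  i=0*2+0=0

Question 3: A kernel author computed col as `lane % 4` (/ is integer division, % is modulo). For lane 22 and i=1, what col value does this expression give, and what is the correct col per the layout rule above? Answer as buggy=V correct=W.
buggy=2 correct=5

`lane % 4`[22,1]→2
lane 22: G=5 (22/4), T=2 (22%4)
i=1: r=2*2+1+0=5, c=G=5
col: 2 vs 5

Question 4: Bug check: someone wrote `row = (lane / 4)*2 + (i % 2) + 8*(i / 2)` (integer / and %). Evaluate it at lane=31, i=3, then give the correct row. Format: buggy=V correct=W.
buggy=23 correct=15

`(lane / 4)*2 + (i % 2) + 8*(i / 2)`[31,3]->23
lane 31: g=7 (31/4), t=3 (31%4)
i=3: r=3*2+1+8=15, c=g=7
row: 23 vs 15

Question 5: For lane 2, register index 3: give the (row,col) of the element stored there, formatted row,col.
lane 2=>2/4=0, 2 mod 4=2
i=3  r:2·2+1+8=>13  c:0

13,0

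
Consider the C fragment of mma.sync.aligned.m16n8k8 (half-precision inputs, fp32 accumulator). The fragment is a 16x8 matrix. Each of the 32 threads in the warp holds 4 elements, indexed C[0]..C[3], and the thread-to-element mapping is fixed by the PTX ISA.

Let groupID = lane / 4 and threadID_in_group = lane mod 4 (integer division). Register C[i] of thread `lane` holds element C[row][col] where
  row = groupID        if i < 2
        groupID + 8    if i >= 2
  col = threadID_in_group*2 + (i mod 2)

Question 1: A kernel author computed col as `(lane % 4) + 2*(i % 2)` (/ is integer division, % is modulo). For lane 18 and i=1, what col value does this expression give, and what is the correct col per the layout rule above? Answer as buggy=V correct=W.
buggy=4 correct=5

`(lane % 4) + 2*(i % 2)`[18,1]=>4
lane 18=>18/4=4, 18 mod 4=2
i=1  r:4+0=>4  c:2·2+1=>5
col: 4 vs 5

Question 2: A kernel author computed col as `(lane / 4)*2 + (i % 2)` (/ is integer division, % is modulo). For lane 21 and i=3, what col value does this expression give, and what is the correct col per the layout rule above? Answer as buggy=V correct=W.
`(lane / 4)*2 + (i % 2)`[21,3]->11
lane 21->21/4=5, 21 mod 4=1
i=3  r:5+8->13  c:2·1+1->3
col: 11 vs 3

buggy=11 correct=3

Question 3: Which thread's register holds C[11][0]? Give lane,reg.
r=11→G=3,rhi=1  c=0→T=0,p=0
L=3*4+0=12  i=1*2+0=2

12,2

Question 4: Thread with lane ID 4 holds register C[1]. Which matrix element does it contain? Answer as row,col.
L=4->gid=4>>2=1, tid=4&3=0
[1]->row 1+0=1  col 0·2+1=1

1,1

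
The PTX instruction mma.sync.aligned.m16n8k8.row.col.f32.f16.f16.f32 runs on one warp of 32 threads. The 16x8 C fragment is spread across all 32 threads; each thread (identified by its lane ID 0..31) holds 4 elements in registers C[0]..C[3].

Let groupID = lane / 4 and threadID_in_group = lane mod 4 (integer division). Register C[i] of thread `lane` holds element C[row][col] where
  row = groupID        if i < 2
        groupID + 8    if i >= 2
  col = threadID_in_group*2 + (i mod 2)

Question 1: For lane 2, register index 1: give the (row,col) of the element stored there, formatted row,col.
0,5

2: grp=0,tig=2
[1] (0+0,2*2+1) = (0,5)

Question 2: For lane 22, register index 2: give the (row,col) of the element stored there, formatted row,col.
13,4

lane 22⇒22/4=5, 22 mod 4=2
i=2  r:5+8⇒13  c:2·2+0⇒4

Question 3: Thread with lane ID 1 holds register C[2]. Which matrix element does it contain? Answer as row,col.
lane 1→1/4=0, 1 mod 4=1
i=2  r:0+8→8  c:2·1+0→2

8,2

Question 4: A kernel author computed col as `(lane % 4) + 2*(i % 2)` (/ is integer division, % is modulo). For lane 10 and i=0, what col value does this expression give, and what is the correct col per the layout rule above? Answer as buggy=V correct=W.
buggy=2 correct=4

`(lane % 4) + 2*(i % 2)`[10,0]→2
L=10→G=10>>2=2, T=10&3=2
[0]→row 2+0=2  col 2·2+0=4
col: 2 vs 4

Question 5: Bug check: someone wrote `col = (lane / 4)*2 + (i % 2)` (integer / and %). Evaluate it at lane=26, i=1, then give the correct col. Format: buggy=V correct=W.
buggy=13 correct=5

`(lane / 4)*2 + (i % 2)`[26,1]=>13
lane 26: grp=6 (26/4), tig=2 (26%4)
i=1: r=6+0=6, c=2*2+1=5
col: 13 vs 5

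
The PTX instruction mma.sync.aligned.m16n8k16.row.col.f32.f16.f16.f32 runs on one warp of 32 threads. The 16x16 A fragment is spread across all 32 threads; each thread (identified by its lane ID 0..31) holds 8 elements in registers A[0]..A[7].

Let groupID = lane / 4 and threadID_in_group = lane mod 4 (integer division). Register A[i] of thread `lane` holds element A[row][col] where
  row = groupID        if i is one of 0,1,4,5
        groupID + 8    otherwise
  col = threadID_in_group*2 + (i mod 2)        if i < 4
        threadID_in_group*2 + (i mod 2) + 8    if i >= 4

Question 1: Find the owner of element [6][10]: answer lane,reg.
r=6→G=6,rhi=0  c=10→chi=1,T=1,p=0
L=6*4+1=25  i=1*4+0*2+0=4

25,4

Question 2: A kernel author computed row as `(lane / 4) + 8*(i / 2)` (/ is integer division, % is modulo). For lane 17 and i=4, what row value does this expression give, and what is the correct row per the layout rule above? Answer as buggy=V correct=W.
`(lane / 4) + 8*(i / 2)`[17,4]=>20
lane 17: grp=4 (17/4), tig=1 (17%4)
i=4: r=4+0=4, c=1*2+0+8=10
row: 20 vs 4

buggy=20 correct=4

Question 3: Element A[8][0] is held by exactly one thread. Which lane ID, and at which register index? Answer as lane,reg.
0,2

r:8=>grp=0,rB=1  c:0=>cB=0,tig=0,lo=0
L=0*4+0=0  i=0*4+1*2+0=2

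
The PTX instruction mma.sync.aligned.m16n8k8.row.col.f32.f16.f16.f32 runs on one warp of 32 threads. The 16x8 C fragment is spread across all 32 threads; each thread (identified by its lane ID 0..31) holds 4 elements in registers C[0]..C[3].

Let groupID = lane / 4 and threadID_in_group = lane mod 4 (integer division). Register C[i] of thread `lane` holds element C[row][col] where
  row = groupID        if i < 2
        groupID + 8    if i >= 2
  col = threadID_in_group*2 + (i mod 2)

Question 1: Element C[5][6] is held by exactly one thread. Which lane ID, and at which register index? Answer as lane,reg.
r=5→G=5,rhi=0  c=6→T=3,p=0
L=5*4+3=23  i=0*2+0=0

23,0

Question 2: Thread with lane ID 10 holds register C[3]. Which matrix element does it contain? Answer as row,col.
10,5

lane 10->10/4=2, 10 mod 4=2
i=3  r:2+8->10  c:2·2+1->5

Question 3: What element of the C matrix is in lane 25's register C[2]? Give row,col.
14,2

25: G=6,T=1
[2] (6+8,1*2+0) = (14,2)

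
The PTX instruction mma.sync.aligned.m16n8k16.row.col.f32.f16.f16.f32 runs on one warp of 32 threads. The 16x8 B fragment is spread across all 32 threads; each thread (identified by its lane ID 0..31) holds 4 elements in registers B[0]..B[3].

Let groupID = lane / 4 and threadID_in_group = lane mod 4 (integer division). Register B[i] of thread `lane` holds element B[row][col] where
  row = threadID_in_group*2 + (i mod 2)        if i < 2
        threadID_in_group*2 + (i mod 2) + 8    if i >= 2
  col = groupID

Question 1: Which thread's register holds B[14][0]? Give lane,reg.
3,2

c=0⇒gr=0  r=14⇒Rb=1,th=3,odd=0
L=0*4+3=3  i=1*2+0=2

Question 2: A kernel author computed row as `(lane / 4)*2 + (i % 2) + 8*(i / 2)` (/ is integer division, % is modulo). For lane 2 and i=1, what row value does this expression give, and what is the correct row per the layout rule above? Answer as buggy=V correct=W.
`(lane / 4)*2 + (i % 2) + 8*(i / 2)`[2,1]→1
2: G=0,T=2
[1] (2*2+1+0,0) = (5,0)
row: 1 vs 5

buggy=1 correct=5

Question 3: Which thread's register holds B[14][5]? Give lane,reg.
23,2

c:5=>grp=5  r:14=>rB=1,tig=3,lo=0
L=5*4+3=23  i=1*2+0=2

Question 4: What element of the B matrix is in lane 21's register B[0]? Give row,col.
lane 21⇒21/4=5, 21 mod 4=1
i=0  r:2·1+0+0⇒2  c:5

2,5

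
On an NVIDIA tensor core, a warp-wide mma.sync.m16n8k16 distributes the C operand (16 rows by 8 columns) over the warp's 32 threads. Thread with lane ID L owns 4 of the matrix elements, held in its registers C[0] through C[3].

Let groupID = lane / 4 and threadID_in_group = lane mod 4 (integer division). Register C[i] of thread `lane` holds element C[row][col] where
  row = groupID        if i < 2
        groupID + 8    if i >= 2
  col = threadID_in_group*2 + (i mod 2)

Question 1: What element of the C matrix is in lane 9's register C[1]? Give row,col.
2,3

9: grp=2,tig=1
[1] (2+0,1*2+1) = (2,3)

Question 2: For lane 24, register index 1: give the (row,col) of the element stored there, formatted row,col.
6,1

L=24->gid=24>>2=6, tid=24&3=0
[1]->row 6+0=6  col 0·2+1=1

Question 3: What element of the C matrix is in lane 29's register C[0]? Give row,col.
lane 29->29/4=7, 29 mod 4=1
i=0  r:7+0->7  c:2·1+0->2

7,2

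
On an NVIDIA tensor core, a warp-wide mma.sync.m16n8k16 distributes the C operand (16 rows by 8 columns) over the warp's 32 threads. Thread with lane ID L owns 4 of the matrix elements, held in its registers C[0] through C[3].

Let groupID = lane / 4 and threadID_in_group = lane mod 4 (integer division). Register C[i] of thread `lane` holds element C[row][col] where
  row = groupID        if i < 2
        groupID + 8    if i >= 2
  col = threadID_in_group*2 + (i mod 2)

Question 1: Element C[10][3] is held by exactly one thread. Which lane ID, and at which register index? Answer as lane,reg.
9,3

r:10=>grp=2,rB=1  c:3=>tig=1,lo=1
L=2*4+1=9  i=1*2+1=3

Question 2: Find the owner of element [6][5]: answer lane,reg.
r=6→G=6,rhi=0  c=5→T=2,p=1
L=6*4+2=26  i=0*2+1=1

26,1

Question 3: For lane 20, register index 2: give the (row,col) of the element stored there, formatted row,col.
13,0

L=20→G=20>>2=5, T=20&3=0
[2]→row 5+8=13  col 0·2+0=0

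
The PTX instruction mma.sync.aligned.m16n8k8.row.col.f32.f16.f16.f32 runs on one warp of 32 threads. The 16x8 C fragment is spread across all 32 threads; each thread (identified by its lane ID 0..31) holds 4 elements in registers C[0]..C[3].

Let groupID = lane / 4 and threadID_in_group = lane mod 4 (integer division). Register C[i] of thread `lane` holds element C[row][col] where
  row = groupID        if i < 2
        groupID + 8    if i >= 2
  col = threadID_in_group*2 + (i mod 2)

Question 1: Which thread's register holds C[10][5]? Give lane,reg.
10,3

r=10->g=2,rb=1  c=5->t=2,b0=1
L=2*4+2=10  i=1*2+1=3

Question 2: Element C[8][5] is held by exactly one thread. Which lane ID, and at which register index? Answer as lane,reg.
2,3

r=8->g=0,rb=1  c=5->t=2,b0=1
L=0*4+2=2  i=1*2+1=3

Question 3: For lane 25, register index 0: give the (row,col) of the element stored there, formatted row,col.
lane 25=>25/4=6, 25 mod 4=1
i=0  r:6+0=>6  c:2·1+0=>2

6,2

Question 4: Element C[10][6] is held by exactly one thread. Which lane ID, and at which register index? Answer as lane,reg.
11,2

r: 10->gid=2,r8=1  c: 6->tid=3,i&1=0
L=2*4+3=11  i=1*2+0=2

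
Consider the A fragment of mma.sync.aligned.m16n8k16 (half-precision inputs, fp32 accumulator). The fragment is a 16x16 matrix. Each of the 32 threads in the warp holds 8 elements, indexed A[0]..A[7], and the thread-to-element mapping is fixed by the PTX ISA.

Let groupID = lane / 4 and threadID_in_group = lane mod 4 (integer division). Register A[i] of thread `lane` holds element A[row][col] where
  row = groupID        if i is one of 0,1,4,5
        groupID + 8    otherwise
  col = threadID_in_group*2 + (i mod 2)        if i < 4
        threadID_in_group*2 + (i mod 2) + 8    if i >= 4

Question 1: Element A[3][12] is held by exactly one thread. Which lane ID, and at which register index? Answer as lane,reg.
14,4

r:3=>grp=3,rB=0  c:12=>cB=1,tig=2,lo=0
L=3*4+2=14  i=1*4+0*2+0=4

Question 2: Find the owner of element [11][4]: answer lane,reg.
14,2

r=11→G=3,rhi=1  c=4→chi=0,T=2,p=0
L=3*4+2=14  i=0*4+1*2+0=2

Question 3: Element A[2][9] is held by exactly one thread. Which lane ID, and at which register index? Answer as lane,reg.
r=2→G=2,rhi=0  c=9→chi=1,T=0,p=1
L=2*4+0=8  i=1*4+0*2+1=5

8,5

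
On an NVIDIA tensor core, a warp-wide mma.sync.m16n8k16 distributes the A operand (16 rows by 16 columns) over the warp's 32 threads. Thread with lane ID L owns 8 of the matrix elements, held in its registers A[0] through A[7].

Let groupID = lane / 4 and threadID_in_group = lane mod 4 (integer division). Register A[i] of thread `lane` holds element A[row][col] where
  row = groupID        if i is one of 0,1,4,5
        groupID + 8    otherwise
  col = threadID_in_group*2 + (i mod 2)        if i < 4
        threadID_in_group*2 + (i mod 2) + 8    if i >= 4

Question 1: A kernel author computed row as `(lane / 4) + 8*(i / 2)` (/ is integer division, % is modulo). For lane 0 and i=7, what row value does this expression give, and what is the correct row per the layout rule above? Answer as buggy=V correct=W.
buggy=24 correct=8

`(lane / 4) + 8*(i / 2)`[0,7]->24
lane 0->0/4=0, 0 mod 4=0
i=7  r:0+8->8  c:2·0+1+8->9
row: 24 vs 8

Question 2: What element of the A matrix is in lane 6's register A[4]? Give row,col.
1,12

lane 6: g=1 (6/4), t=2 (6%4)
i=4: r=1+0=1, c=2*2+0+8=12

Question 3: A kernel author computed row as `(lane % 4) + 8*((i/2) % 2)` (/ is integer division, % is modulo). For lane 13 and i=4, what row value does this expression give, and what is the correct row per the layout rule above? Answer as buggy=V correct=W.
`(lane % 4) + 8*((i/2) % 2)`[13,4]->1
13: gid=3,tid=1
[4] (3+0,1*2+0+8) = (3,10)
row: 1 vs 3

buggy=1 correct=3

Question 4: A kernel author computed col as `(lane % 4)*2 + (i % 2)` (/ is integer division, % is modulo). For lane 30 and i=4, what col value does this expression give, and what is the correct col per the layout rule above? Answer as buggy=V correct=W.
`(lane % 4)*2 + (i % 2)`[30,4]⇒4
lane 30: gr=7 (30/4), th=2 (30%4)
i=4: r=7+0=7, c=2*2+0+8=12
col: 4 vs 12

buggy=4 correct=12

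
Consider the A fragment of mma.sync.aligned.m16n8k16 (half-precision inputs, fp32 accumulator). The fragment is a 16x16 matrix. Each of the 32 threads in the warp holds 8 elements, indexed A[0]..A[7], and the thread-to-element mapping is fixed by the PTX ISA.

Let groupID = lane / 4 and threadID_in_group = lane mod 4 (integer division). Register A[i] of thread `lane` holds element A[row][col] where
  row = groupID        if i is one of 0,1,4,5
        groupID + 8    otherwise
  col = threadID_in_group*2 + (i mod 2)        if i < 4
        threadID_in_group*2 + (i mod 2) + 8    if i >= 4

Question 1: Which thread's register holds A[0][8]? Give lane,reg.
0,4

r=0→G=0,rhi=0  c=8→chi=1,T=0,p=0
L=0*4+0=0  i=1*4+0*2+0=4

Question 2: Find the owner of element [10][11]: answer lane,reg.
r: 10->gid=2,r8=1  c: 11->c8=1,tid=1,i&1=1
L=2*4+1=9  i=1*4+1*2+1=7

9,7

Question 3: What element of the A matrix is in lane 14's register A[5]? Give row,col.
lane 14: G=3 (14/4), T=2 (14%4)
i=5: r=3+0=3, c=2*2+1+8=13

3,13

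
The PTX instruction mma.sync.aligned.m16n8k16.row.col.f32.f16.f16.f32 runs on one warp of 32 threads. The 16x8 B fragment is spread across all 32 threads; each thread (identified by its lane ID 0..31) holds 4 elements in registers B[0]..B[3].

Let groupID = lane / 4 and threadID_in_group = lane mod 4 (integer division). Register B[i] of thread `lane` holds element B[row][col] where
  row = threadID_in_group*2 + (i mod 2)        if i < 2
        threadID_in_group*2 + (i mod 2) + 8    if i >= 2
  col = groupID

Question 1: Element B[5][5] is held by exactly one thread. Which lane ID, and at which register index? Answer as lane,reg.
c:5=>grp=5  r:5=>rB=0,tig=2,lo=1
L=5*4+2=22  i=0*2+1=1

22,1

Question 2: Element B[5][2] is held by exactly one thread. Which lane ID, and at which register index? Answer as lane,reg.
10,1

c=2→G=2  r=5→rhi=0,T=2,p=1
L=2*4+2=10  i=0*2+1=1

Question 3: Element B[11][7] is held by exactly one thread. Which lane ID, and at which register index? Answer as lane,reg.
c=7→G=7  r=11→rhi=1,T=1,p=1
L=7*4+1=29  i=1*2+1=3

29,3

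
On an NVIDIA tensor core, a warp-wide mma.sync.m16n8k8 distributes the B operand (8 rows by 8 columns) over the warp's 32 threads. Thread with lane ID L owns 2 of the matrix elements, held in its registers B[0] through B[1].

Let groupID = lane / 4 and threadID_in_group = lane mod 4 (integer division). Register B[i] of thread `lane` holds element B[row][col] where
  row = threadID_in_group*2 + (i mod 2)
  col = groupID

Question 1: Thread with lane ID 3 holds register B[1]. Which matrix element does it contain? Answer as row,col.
7,0

lane 3⇒3/4=0, 3 mod 4=3
i=1  r:2·3+1⇒7  c:0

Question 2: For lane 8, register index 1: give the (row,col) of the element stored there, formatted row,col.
1,2

lane 8→8/4=2, 8 mod 4=0
i=1  r:2·0+1→1  c:2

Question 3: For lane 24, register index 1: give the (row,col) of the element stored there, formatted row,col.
24: gid=6,tid=0
[1] (0*2+1,6) = (1,6)

1,6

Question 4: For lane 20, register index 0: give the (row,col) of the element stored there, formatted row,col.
0,5

lane 20: g=5 (20/4), t=0 (20%4)
i=0: r=0*2+0=0, c=g=5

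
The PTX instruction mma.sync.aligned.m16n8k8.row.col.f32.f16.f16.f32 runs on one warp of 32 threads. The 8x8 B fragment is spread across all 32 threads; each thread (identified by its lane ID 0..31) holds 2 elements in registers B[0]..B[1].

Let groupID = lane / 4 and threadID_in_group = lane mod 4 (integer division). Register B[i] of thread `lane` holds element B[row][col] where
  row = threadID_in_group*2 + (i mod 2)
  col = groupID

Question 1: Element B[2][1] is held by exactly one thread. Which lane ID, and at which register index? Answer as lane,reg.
5,0

c: 1->gid=1  r: 2->tid=1,i&1=0
L=1*4+1=5  i=0=0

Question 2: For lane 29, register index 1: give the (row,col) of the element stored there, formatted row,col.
3,7

lane 29: gid=7 (29/4), tid=1 (29%4)
i=1: r=1*2+1=3, c=gid=7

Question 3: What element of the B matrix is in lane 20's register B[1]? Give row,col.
L=20->g=20>>2=5, t=20&3=0
[1]->row 0·2+1=1  col g=5

1,5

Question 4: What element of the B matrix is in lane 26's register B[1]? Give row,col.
5,6

L=26=>grp=26>>2=6, tig=26&3=2
[1]=>row 2·2+1=5  col grp=6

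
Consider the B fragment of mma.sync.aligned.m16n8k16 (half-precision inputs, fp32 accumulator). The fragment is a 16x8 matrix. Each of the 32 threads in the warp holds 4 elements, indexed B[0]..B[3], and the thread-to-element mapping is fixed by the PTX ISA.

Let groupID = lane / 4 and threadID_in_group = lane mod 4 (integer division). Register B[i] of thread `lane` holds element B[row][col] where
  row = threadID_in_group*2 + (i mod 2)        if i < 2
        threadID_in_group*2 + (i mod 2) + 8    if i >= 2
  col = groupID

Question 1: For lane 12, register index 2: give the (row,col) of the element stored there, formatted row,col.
8,3

12: gid=3,tid=0
[2] (0*2+0+8,3) = (8,3)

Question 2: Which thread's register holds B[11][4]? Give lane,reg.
17,3

c=4→G=4  r=11→rhi=1,T=1,p=1
L=4*4+1=17  i=1*2+1=3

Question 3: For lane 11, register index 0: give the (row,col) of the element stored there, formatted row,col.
lane 11=>11/4=2, 11 mod 4=3
i=0  r:2·3+0+0=>6  c:2

6,2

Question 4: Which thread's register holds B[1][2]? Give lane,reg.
c:2=>grp=2  r:1=>rB=0,tig=0,lo=1
L=2*4+0=8  i=0*2+1=1

8,1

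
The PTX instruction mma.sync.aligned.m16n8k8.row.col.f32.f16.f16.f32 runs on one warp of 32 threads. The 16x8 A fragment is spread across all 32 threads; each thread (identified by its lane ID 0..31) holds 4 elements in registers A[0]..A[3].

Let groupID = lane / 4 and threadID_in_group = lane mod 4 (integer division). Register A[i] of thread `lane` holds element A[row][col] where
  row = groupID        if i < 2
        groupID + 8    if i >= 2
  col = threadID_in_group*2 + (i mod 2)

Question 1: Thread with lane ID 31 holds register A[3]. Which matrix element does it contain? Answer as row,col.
L=31=>grp=31>>2=7, tig=31&3=3
[3]=>row 7+8=15  col 3·2+1=7

15,7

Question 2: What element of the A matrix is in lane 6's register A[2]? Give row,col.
lane 6: G=1 (6/4), T=2 (6%4)
i=2: r=1+8=9, c=2*2+0=4

9,4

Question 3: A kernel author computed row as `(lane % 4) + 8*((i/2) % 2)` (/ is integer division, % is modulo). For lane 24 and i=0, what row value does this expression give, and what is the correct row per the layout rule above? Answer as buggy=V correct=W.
buggy=0 correct=6

`(lane % 4) + 8*((i/2) % 2)`[24,0]->0
lane 24->24/4=6, 24 mod 4=0
i=0  r:6+0->6  c:2·0+0->0
row: 0 vs 6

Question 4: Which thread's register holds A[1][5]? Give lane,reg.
r: 1->gid=1,r8=0  c: 5->tid=2,i&1=1
L=1*4+2=6  i=0*2+1=1

6,1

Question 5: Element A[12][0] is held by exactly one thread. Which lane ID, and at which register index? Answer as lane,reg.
r: 12->gid=4,r8=1  c: 0->tid=0,i&1=0
L=4*4+0=16  i=1*2+0=2

16,2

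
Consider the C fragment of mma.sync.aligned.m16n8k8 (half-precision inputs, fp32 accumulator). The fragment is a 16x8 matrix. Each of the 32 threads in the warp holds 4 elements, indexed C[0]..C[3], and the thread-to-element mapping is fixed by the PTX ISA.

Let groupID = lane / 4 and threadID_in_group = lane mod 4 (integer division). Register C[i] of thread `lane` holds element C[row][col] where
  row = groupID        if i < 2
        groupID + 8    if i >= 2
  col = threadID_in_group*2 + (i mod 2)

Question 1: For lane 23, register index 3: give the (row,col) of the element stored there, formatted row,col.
lane 23: gr=5 (23/4), th=3 (23%4)
i=3: r=5+8=13, c=3*2+1=7

13,7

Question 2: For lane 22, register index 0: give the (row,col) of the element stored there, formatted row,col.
22: g=5,t=2
[0] (5+0,2*2+0) = (5,4)

5,4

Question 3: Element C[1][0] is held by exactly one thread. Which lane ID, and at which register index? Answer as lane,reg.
r=1⇒gr=1,Rb=0  c=0⇒th=0,odd=0
L=1*4+0=4  i=0*2+0=0

4,0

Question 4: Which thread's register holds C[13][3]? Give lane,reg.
r:13=>grp=5,rB=1  c:3=>tig=1,lo=1
L=5*4+1=21  i=1*2+1=3

21,3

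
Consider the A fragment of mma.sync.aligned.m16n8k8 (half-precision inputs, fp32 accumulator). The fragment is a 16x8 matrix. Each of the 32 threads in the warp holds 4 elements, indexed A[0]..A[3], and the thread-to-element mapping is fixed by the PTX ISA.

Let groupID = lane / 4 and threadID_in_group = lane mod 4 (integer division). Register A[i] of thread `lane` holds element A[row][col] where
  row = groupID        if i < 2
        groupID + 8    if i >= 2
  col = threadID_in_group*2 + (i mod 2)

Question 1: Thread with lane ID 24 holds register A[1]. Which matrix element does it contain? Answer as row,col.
L=24->g=24>>2=6, t=24&3=0
[1]->row 6+0=6  col 0·2+1=1

6,1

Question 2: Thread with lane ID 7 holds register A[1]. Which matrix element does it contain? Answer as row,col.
lane 7=>7/4=1, 7 mod 4=3
i=1  r:1+0=>1  c:2·3+1=>7

1,7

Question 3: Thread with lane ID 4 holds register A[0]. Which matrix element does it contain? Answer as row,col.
1,0

4: g=1,t=0
[0] (1+0,0*2+0) = (1,0)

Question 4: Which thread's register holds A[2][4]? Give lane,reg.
r=2⇒gr=2,Rb=0  c=4⇒th=2,odd=0
L=2*4+2=10  i=0*2+0=0

10,0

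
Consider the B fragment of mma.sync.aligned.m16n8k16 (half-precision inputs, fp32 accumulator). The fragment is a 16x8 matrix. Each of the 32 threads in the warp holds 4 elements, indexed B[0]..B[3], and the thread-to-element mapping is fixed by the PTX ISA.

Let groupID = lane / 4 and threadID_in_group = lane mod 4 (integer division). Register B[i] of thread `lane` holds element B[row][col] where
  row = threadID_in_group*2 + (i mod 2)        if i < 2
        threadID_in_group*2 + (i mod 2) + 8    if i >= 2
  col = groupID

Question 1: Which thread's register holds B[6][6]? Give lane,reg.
c=6→G=6  r=6→rhi=0,T=3,p=0
L=6*4+3=27  i=0*2+0=0

27,0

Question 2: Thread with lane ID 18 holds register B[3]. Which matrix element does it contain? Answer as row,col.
18: grp=4,tig=2
[3] (2*2+1+8,4) = (13,4)

13,4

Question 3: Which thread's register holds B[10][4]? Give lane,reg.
c=4⇒gr=4  r=10⇒Rb=1,th=1,odd=0
L=4*4+1=17  i=1*2+0=2

17,2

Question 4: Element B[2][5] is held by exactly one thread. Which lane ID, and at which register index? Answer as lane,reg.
c=5→G=5  r=2→rhi=0,T=1,p=0
L=5*4+1=21  i=0*2+0=0

21,0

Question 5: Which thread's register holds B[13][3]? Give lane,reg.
14,3

c:3=>grp=3  r:13=>rB=1,tig=2,lo=1
L=3*4+2=14  i=1*2+1=3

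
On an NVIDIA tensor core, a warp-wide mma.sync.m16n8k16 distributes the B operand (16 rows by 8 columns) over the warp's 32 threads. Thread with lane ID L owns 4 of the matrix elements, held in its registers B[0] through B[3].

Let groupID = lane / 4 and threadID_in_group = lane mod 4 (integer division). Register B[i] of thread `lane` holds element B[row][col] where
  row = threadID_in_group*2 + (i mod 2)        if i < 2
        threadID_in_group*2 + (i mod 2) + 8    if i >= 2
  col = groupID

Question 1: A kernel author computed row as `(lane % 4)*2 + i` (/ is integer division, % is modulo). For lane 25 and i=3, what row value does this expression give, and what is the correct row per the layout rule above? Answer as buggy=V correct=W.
`(lane % 4)*2 + i`[25,3]->5
lane 25: gid=6 (25/4), tid=1 (25%4)
i=3: r=1*2+1+8=11, c=gid=6
row: 5 vs 11

buggy=5 correct=11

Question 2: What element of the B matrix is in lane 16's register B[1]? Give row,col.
1,4

lane 16: grp=4 (16/4), tig=0 (16%4)
i=1: r=0*2+1+0=1, c=grp=4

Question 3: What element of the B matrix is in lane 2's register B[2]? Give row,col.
lane 2⇒2/4=0, 2 mod 4=2
i=2  r:2·2+0+8⇒12  c:0

12,0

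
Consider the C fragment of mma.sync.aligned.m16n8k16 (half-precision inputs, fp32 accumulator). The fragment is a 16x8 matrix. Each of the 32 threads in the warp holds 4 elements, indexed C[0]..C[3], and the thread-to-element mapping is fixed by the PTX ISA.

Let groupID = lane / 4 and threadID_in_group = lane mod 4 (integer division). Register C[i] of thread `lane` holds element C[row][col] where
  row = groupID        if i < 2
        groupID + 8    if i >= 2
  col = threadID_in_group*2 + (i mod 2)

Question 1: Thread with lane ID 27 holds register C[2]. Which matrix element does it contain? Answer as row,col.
14,6

27: G=6,T=3
[2] (6+8,3*2+0) = (14,6)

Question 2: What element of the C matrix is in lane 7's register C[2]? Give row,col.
lane 7: G=1 (7/4), T=3 (7%4)
i=2: r=1+8=9, c=3*2+0=6

9,6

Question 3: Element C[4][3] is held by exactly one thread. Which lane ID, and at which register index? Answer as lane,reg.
r: 4->gid=4,r8=0  c: 3->tid=1,i&1=1
L=4*4+1=17  i=0*2+1=1

17,1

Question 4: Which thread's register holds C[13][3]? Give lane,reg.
r:13=>grp=5,rB=1  c:3=>tig=1,lo=1
L=5*4+1=21  i=1*2+1=3

21,3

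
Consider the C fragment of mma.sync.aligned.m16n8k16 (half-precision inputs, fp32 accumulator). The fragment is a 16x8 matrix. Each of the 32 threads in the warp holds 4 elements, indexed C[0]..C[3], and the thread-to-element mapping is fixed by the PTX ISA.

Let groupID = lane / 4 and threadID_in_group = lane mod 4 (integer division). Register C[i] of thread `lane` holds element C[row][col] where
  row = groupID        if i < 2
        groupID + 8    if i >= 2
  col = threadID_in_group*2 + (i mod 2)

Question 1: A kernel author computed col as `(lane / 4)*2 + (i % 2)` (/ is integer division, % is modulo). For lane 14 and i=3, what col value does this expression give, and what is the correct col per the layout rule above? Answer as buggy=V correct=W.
buggy=7 correct=5

`(lane / 4)*2 + (i % 2)`[14,3]=>7
lane 14: grp=3 (14/4), tig=2 (14%4)
i=3: r=3+8=11, c=2*2+1=5
col: 7 vs 5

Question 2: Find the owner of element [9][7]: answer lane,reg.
7,3

r=9→G=1,rhi=1  c=7→T=3,p=1
L=1*4+3=7  i=1*2+1=3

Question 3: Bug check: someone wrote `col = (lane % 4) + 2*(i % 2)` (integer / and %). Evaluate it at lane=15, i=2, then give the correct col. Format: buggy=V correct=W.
`(lane % 4) + 2*(i % 2)`[15,2]⇒3
15: gr=3,th=3
[2] (3+8,3*2+0) = (11,6)
col: 3 vs 6

buggy=3 correct=6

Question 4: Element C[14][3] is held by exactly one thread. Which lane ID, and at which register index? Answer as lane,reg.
25,3

r: 14->gid=6,r8=1  c: 3->tid=1,i&1=1
L=6*4+1=25  i=1*2+1=3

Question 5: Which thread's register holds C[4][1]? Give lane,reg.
r:4=>grp=4,rB=0  c:1=>tig=0,lo=1
L=4*4+0=16  i=0*2+1=1

16,1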